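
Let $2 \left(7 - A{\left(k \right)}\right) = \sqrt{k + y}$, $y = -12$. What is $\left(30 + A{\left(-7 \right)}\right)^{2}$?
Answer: $\frac{\left(74 - i \sqrt{19}\right)^{2}}{4} \approx 1364.3 - 161.28 i$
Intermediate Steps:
$A{\left(k \right)} = 7 - \frac{\sqrt{-12 + k}}{2}$ ($A{\left(k \right)} = 7 - \frac{\sqrt{k - 12}}{2} = 7 - \frac{\sqrt{-12 + k}}{2}$)
$\left(30 + A{\left(-7 \right)}\right)^{2} = \left(30 + \left(7 - \frac{\sqrt{-12 - 7}}{2}\right)\right)^{2} = \left(30 + \left(7 - \frac{\sqrt{-19}}{2}\right)\right)^{2} = \left(30 + \left(7 - \frac{i \sqrt{19}}{2}\right)\right)^{2} = \left(37 - \frac{i \sqrt{19}}{2}\right)^{2}$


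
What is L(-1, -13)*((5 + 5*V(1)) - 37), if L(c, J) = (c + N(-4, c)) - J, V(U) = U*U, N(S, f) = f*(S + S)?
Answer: -540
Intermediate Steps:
N(S, f) = 2*S*f (N(S, f) = f*(2*S) = 2*S*f)
V(U) = U²
L(c, J) = -J - 7*c (L(c, J) = (c + 2*(-4)*c) - J = (c - 8*c) - J = -7*c - J = -J - 7*c)
L(-1, -13)*((5 + 5*V(1)) - 37) = (-1*(-13) - 7*(-1))*((5 + 5*1²) - 37) = (13 + 7)*((5 + 5*1) - 37) = 20*((5 + 5) - 37) = 20*(10 - 37) = 20*(-27) = -540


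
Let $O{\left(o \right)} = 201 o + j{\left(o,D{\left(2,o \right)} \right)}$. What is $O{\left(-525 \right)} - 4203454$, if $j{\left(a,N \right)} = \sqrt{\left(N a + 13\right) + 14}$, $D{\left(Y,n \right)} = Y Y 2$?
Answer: $-4308979 + i \sqrt{4173} \approx -4.309 \cdot 10^{6} + 64.599 i$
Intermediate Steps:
$D{\left(Y,n \right)} = 2 Y^{2}$ ($D{\left(Y,n \right)} = Y^{2} \cdot 2 = 2 Y^{2}$)
$j{\left(a,N \right)} = \sqrt{27 + N a}$ ($j{\left(a,N \right)} = \sqrt{\left(13 + N a\right) + 14} = \sqrt{27 + N a}$)
$O{\left(o \right)} = \sqrt{27 + 8 o} + 201 o$ ($O{\left(o \right)} = 201 o + \sqrt{27 + 2 \cdot 2^{2} o} = 201 o + \sqrt{27 + 2 \cdot 4 o} = 201 o + \sqrt{27 + 8 o} = \sqrt{27 + 8 o} + 201 o$)
$O{\left(-525 \right)} - 4203454 = \left(\sqrt{27 + 8 \left(-525\right)} + 201 \left(-525\right)\right) - 4203454 = \left(\sqrt{27 - 4200} - 105525\right) - 4203454 = \left(\sqrt{-4173} - 105525\right) - 4203454 = \left(i \sqrt{4173} - 105525\right) - 4203454 = \left(-105525 + i \sqrt{4173}\right) - 4203454 = -4308979 + i \sqrt{4173}$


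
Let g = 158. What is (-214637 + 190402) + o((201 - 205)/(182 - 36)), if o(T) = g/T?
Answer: -30002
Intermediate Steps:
o(T) = 158/T
(-214637 + 190402) + o((201 - 205)/(182 - 36)) = (-214637 + 190402) + 158/(((201 - 205)/(182 - 36))) = -24235 + 158/((-4/146)) = -24235 + 158/((-4*1/146)) = -24235 + 158/(-2/73) = -24235 + 158*(-73/2) = -24235 - 5767 = -30002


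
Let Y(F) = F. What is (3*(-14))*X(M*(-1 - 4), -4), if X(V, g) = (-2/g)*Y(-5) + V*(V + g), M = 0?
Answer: 105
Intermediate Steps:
X(V, g) = 10/g + V*(V + g) (X(V, g) = -2/g*(-5) + V*(V + g) = 10/g + V*(V + g))
(3*(-14))*X(M*(-1 - 4), -4) = (3*(-14))*((10 + (0*(-1 - 4))*(-4)*(0*(-1 - 4) - 4))/(-4)) = -(-21)*(10 + (0*(-5))*(-4)*(0*(-5) - 4))/2 = -(-21)*(10 + 0*(-4)*(0 - 4))/2 = -(-21)*(10 + 0*(-4)*(-4))/2 = -(-21)*(10 + 0)/2 = -(-21)*10/2 = -42*(-5/2) = 105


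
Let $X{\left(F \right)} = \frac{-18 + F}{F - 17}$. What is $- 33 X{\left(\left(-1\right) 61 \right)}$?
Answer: $- \frac{869}{26} \approx -33.423$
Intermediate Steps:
$X{\left(F \right)} = \frac{-18 + F}{-17 + F}$
$- 33 X{\left(\left(-1\right) 61 \right)} = - 33 \frac{-18 - 61}{-17 - 61} = - 33 \frac{1}{-78} \left(-79\right) = - 33 \left(\left(- \frac{1}{78}\right) \left(-79\right)\right) = \left(-33\right) \frac{79}{78} = - \frac{869}{26}$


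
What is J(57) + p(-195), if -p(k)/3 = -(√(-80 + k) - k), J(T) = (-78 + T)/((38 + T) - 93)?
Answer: 1149/2 + 15*I*√11 ≈ 574.5 + 49.749*I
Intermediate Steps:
J(T) = (-78 + T)/(-55 + T)
p(k) = -3*k + 3*√(-80 + k) (p(k) = -(-3)*(√(-80 + k) - k) = -3*(k - √(-80 + k)) = -3*k + 3*√(-80 + k))
J(57) + p(-195) = (-78 + 57)/(-55 + 57) + (-3*(-195) + 3*√(-80 - 195)) = -21/2 + (585 + 3*√(-275)) = (½)*(-21) + (585 + 3*(5*I*√11)) = -21/2 + (585 + 15*I*√11) = 1149/2 + 15*I*√11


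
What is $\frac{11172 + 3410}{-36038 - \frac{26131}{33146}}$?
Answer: $- \frac{483334972}{1194541679} \approx -0.40462$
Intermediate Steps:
$\frac{11172 + 3410}{-36038 - \frac{26131}{33146}} = \frac{14582}{-36038 - \frac{26131}{33146}} = \frac{14582}{- \frac{1194541679}{33146}} = 14582 \left(- \frac{33146}{1194541679}\right) = - \frac{483334972}{1194541679}$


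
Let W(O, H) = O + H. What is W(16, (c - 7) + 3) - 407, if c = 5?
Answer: -390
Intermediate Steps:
W(O, H) = H + O
W(16, (c - 7) + 3) - 407 = (((5 - 7) + 3) + 16) - 407 = ((-2 + 3) + 16) - 407 = (1 + 16) - 407 = 17 - 407 = -390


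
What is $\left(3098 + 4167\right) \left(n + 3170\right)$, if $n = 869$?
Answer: $29343335$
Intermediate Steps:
$\left(3098 + 4167\right) \left(n + 3170\right) = \left(3098 + 4167\right) \left(869 + 3170\right) = 7265 \cdot 4039 = 29343335$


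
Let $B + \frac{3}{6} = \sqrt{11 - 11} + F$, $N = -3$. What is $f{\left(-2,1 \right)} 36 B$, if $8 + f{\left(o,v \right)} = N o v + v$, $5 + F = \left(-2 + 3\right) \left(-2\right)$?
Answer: $270$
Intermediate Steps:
$F = -7$ ($F = -5 + \left(-2 + 3\right) \left(-2\right) = -5 + 1 \left(-2\right) = -5 - 2 = -7$)
$f{\left(o,v \right)} = -8 + v - 3 o v$ ($f{\left(o,v \right)} = -8 + \left(- 3 o v + v\right) = -8 - \left(- v + 3 o v\right) = -8 + v - 3 o v$)
$B = - \frac{15}{2}$ ($B = - \frac{1}{2} - \left(7 - \sqrt{11 - 11}\right) = - \frac{1}{2} - \left(7 - \sqrt{0}\right) = - \frac{1}{2} + \left(0 - 7\right) = - \frac{1}{2} - 7 = - \frac{15}{2} \approx -7.5$)
$f{\left(-2,1 \right)} 36 B = \left(-8 + 1 - \left(-6\right) 1\right) 36 \left(- \frac{15}{2}\right) = \left(-8 + 1 + 6\right) 36 \left(- \frac{15}{2}\right) = \left(-1\right) 36 \left(- \frac{15}{2}\right) = \left(-36\right) \left(- \frac{15}{2}\right) = 270$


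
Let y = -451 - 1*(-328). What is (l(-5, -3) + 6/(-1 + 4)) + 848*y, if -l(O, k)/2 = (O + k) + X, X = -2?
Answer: -104282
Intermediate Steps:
l(O, k) = 4 - 2*O - 2*k (l(O, k) = -2*((O + k) - 2) = -2*(-2 + O + k) = 4 - 2*O - 2*k)
y = -123 (y = -451 + 328 = -123)
(l(-5, -3) + 6/(-1 + 4)) + 848*y = ((4 - 2*(-5) - 2*(-3)) + 6/(-1 + 4)) + 848*(-123) = ((4 + 10 + 6) + 6/3) - 104304 = (20 + 6*(1/3)) - 104304 = (20 + 2) - 104304 = 22 - 104304 = -104282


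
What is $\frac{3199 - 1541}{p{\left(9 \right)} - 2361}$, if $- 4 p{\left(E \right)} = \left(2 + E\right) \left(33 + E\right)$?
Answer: $- \frac{3316}{4953} \approx -0.66949$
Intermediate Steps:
$p{\left(E \right)} = - \frac{\left(2 + E\right) \left(33 + E\right)}{4}$
$\frac{3199 - 1541}{p{\left(9 \right)} - 2361} = \frac{3199 - 1541}{\left(- \frac{33}{2} - \frac{315}{4} - \frac{9^{2}}{4}\right) - 2361} = \frac{1658}{\left(- \frac{33}{2} - \frac{315}{4} - \frac{81}{4}\right) - 2361} = \frac{1658}{- \frac{231}{2} - 2361} = \frac{1658}{- \frac{4953}{2}} = 1658 \left(- \frac{2}{4953}\right) = - \frac{3316}{4953}$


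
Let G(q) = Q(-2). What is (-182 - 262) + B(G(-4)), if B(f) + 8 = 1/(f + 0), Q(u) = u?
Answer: -905/2 ≈ -452.50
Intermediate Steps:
G(q) = -2
B(f) = -8 + 1/f (B(f) = -8 + 1/(f + 0) = -8 + 1/f)
(-182 - 262) + B(G(-4)) = (-182 - 262) + (-8 + 1/(-2)) = -444 + (-8 - ½) = -444 - 17/2 = -905/2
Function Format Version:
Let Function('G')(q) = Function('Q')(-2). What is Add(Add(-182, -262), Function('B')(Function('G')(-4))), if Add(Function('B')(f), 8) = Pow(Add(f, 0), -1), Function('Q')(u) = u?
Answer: Rational(-905, 2) ≈ -452.50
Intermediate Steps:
Function('G')(q) = -2
Function('B')(f) = Add(-8, Pow(f, -1)) (Function('B')(f) = Add(-8, Pow(Add(f, 0), -1)) = Add(-8, Pow(f, -1)))
Add(Add(-182, -262), Function('B')(Function('G')(-4))) = Add(Add(-182, -262), Add(-8, Pow(-2, -1))) = Add(-444, Add(-8, Rational(-1, 2))) = Add(-444, Rational(-17, 2)) = Rational(-905, 2)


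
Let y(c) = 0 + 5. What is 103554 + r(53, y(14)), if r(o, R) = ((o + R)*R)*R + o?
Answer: 105057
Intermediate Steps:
y(c) = 5
r(o, R) = o + R**2*(R + o) (r(o, R) = ((R + o)*R)*R + o = (R*(R + o))*R + o = R**2*(R + o) + o = o + R**2*(R + o))
103554 + r(53, y(14)) = 103554 + (53 + 5**3 + 53*5**2) = 103554 + (53 + 125 + 53*25) = 103554 + (53 + 125 + 1325) = 103554 + 1503 = 105057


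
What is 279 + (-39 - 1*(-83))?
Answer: 323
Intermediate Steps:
279 + (-39 - 1*(-83)) = 279 + (-39 + 83) = 279 + 44 = 323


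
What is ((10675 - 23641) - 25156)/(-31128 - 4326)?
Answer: 19061/17727 ≈ 1.0753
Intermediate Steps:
((10675 - 23641) - 25156)/(-31128 - 4326) = (-12966 - 25156)/(-35454) = -38122*(-1/35454) = 19061/17727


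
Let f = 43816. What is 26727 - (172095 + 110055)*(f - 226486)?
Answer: 51540367227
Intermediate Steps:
26727 - (172095 + 110055)*(f - 226486) = 26727 - (172095 + 110055)*(43816 - 226486) = 26727 - 282150*(-182670) = 26727 - 1*(-51540340500) = 26727 + 51540340500 = 51540367227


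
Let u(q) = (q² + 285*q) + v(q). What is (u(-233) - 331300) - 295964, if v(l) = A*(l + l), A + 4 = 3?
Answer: -638914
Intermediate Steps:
A = -1 (A = -4 + 3 = -1)
v(l) = -2*l (v(l) = -(l + l) = -2*l)
u(q) = q² + 283*q (u(q) = (q² + 285*q) - 2*q = q² + 283*q)
(u(-233) - 331300) - 295964 = (-233*(283 - 233) - 331300) - 295964 = (-233*50 - 331300) - 295964 = (-11650 - 331300) - 295964 = -342950 - 295964 = -638914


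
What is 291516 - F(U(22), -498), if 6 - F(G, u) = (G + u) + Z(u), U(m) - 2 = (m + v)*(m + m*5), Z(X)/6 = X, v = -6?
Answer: 290138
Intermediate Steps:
Z(X) = 6*X
U(m) = 2 + 6*m*(-6 + m) (U(m) = 2 + (m - 6)*(m + m*5) = 2 + (-6 + m)*(m + 5*m) = 2 + (-6 + m)*(6*m) = 2 + 6*m*(-6 + m))
F(G, u) = 6 - G - 7*u (F(G, u) = 6 - ((G + u) + 6*u) = 6 - (G + 7*u) = 6 + (-G - 7*u) = 6 - G - 7*u)
291516 - F(U(22), -498) = 291516 - (6 - (2 - 36*22 + 6*22²) - 7*(-498)) = 291516 - (6 - (2 - 792 + 6*484) + 3486) = 291516 - (6 - (2 - 792 + 2904) + 3486) = 291516 - (6 - 1*2114 + 3486) = 291516 - (6 - 2114 + 3486) = 291516 - 1*1378 = 291516 - 1378 = 290138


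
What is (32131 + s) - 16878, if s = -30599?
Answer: -15346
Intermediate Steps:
(32131 + s) - 16878 = (32131 - 30599) - 16878 = 1532 - 16878 = -15346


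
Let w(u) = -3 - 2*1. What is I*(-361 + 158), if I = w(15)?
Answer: 1015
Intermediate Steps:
w(u) = -5 (w(u) = -3 - 2 = -5)
I = -5
I*(-361 + 158) = -5*(-361 + 158) = -5*(-203) = 1015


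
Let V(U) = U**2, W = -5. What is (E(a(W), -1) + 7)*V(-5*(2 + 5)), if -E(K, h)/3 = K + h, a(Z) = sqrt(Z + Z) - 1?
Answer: 15925 - 3675*I*sqrt(10) ≈ 15925.0 - 11621.0*I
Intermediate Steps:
a(Z) = -1 + sqrt(2)*sqrt(Z) (a(Z) = sqrt(2*Z) - 1 = sqrt(2)*sqrt(Z) - 1 = -1 + sqrt(2)*sqrt(Z))
E(K, h) = -3*K - 3*h (E(K, h) = -3*(K + h) = -3*K - 3*h)
(E(a(W), -1) + 7)*V(-5*(2 + 5)) = ((-3*(-1 + sqrt(2)*sqrt(-5)) - 3*(-1)) + 7)*(-5*(2 + 5))**2 = ((-3*(-1 + sqrt(2)*(I*sqrt(5))) + 3) + 7)*(-5*7)**2 = ((-3*(-1 + I*sqrt(10)) + 3) + 7)*(-35)**2 = (((3 - 3*I*sqrt(10)) + 3) + 7)*1225 = ((6 - 3*I*sqrt(10)) + 7)*1225 = (13 - 3*I*sqrt(10))*1225 = 15925 - 3675*I*sqrt(10)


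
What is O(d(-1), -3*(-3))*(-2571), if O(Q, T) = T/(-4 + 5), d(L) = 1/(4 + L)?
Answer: -23139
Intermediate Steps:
O(Q, T) = T (O(Q, T) = T/1 = 1*T = T)
O(d(-1), -3*(-3))*(-2571) = -3*(-3)*(-2571) = 9*(-2571) = -23139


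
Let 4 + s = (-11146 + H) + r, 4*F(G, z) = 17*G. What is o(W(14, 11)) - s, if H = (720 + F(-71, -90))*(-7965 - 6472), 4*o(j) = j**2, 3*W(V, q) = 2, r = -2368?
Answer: 217864561/36 ≈ 6.0518e+6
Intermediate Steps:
F(G, z) = 17*G/4 (F(G, z) = (17*G)/4 = 17*G/4)
W(V, q) = 2/3 (W(V, q) = (1/3)*2 = 2/3)
o(j) = j**2/4
H = -24153101/4 (H = (720 + (17/4)*(-71))*(-7965 - 6472) = (720 - 1207/4)*(-14437) = (1673/4)*(-14437) = -24153101/4 ≈ -6.0383e+6)
s = -24207173/4 (s = -4 + ((-11146 - 24153101/4) - 2368) = -4 + (-24197685/4 - 2368) = -4 - 24207157/4 = -24207173/4 ≈ -6.0518e+6)
o(W(14, 11)) - s = (2/3)**2/4 - 1*(-24207173/4) = (1/4)*(4/9) + 24207173/4 = 1/9 + 24207173/4 = 217864561/36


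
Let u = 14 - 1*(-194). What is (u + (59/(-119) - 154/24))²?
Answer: 82456845409/2039184 ≈ 40436.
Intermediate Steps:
u = 208 (u = 14 + 194 = 208)
(u + (59/(-119) - 154/24))² = (208 + (59/(-119) - 154/24))² = (208 + (59*(-1/119) - 154*1/24))² = (208 + (-59/119 - 77/12))² = (208 - 9871/1428)² = (287153/1428)² = 82456845409/2039184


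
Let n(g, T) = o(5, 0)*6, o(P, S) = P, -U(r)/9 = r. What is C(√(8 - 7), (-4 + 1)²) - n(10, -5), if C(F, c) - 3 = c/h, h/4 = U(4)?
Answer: -433/16 ≈ -27.063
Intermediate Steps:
U(r) = -9*r
h = -144 (h = 4*(-9*4) = 4*(-36) = -144)
C(F, c) = 3 - c/144 (C(F, c) = 3 + c/(-144) = 3 + c*(-1/144) = 3 - c/144)
n(g, T) = 30 (n(g, T) = 5*6 = 30)
C(√(8 - 7), (-4 + 1)²) - n(10, -5) = (3 - (-4 + 1)²/144) - 1*30 = (3 - 1/144*(-3)²) - 30 = (3 - 1/144*9) - 30 = (3 - 1/16) - 30 = 47/16 - 30 = -433/16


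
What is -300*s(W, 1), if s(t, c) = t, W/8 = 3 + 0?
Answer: -7200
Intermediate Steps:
W = 24 (W = 8*(3 + 0) = 8*3 = 24)
-300*s(W, 1) = -300*24 = -7200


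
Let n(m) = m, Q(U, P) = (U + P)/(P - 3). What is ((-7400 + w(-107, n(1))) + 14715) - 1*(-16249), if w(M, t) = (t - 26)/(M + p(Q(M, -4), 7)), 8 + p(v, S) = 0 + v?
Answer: 16353591/694 ≈ 23564.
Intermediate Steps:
Q(U, P) = (P + U)/(-3 + P)
p(v, S) = -8 + v (p(v, S) = -8 + (0 + v) = -8 + v)
w(M, t) = (-26 + t)/(-52/7 + 6*M/7) (w(M, t) = (t - 26)/(M + (-8 + (-4 + M)/(-3 - 4))) = (-26 + t)/(M + (-8 + (-4 + M)/(-7))) = (-26 + t)/(M + (-8 - (-4 + M)/7)) = (-26 + t)/(M + (-8 + (4/7 - M/7))) = (-26 + t)/(M + (-52/7 - M/7)) = (-26 + t)/(-52/7 + 6*M/7))
((-7400 + w(-107, n(1))) + 14715) - 1*(-16249) = ((-7400 + 7*(-26 + 1)/(2*(-26 + 3*(-107)))) + 14715) - 1*(-16249) = ((-7400 + (7/2)*(-25)/(-26 - 321)) + 14715) + 16249 = ((-7400 + (7/2)*(-25)/(-347)) + 14715) + 16249 = ((-7400 + (7/2)*(-1/347)*(-25)) + 14715) + 16249 = ((-7400 + 175/694) + 14715) + 16249 = (-5135425/694 + 14715) + 16249 = 5076785/694 + 16249 = 16353591/694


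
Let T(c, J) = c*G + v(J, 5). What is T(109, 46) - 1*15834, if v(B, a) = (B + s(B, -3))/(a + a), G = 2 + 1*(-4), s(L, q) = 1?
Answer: -160473/10 ≈ -16047.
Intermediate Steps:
G = -2 (G = 2 - 4 = -2)
v(B, a) = (1 + B)/(2*a) (v(B, a) = (B + 1)/(a + a) = (1 + B)/((2*a)) = (1 + B)*(1/(2*a)) = (1 + B)/(2*a))
T(c, J) = ⅒ - 2*c + J/10 (T(c, J) = c*(-2) + (½)*(1 + J)/5 = -2*c + (½)*(⅕)*(1 + J) = -2*c + (⅒ + J/10) = ⅒ - 2*c + J/10)
T(109, 46) - 1*15834 = (⅒ - 2*109 + (⅒)*46) - 1*15834 = (⅒ - 218 + 23/5) - 15834 = -2133/10 - 15834 = -160473/10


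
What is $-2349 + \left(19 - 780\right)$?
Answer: $-3110$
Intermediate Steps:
$-2349 + \left(19 - 780\right) = -2349 - 761 = -3110$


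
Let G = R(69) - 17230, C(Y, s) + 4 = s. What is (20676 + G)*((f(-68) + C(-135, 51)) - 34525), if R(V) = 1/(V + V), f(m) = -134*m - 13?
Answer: -12068958071/138 ≈ -8.7456e+7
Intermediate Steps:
f(m) = -13 - 134*m
C(Y, s) = -4 + s
R(V) = 1/(2*V)
G = -2377739/138 (G = (1/2)/69 - 17230 = (1/2)*(1/69) - 17230 = 1/138 - 17230 = -2377739/138 ≈ -17230.)
(20676 + G)*((f(-68) + C(-135, 51)) - 34525) = (20676 - 2377739/138)*(((-13 - 134*(-68)) + (-4 + 51)) - 34525) = 475549*(((-13 + 9112) + 47) - 34525)/138 = 475549*((9099 + 47) - 34525)/138 = 475549*(9146 - 34525)/138 = (475549/138)*(-25379) = -12068958071/138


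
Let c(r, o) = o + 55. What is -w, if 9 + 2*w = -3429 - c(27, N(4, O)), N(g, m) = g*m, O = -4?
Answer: 3477/2 ≈ 1738.5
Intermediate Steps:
c(r, o) = 55 + o
w = -3477/2 (w = -9/2 + (-3429 - (55 + 4*(-4)))/2 = -9/2 + (-3429 - (55 - 16))/2 = -9/2 + (-3429 - 1*39)/2 = -9/2 + (-3429 - 39)/2 = -9/2 + (1/2)*(-3468) = -9/2 - 1734 = -3477/2 ≈ -1738.5)
-w = -1*(-3477/2) = 3477/2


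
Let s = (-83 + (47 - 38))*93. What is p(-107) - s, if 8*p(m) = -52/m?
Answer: 1472761/214 ≈ 6882.1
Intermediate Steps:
p(m) = -13/(2*m) (p(m) = (-52/m)/8 = -13/(2*m))
s = -6882 (s = (-83 + 9)*93 = -74*93 = -6882)
p(-107) - s = -13/2/(-107) - 1*(-6882) = -13/2*(-1/107) + 6882 = 13/214 + 6882 = 1472761/214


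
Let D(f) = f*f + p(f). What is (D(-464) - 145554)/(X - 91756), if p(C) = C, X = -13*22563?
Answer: -69278/385075 ≈ -0.17991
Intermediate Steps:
X = -293319
D(f) = f + f² (D(f) = f*f + f = f² + f = f + f²)
(D(-464) - 145554)/(X - 91756) = (-464*(1 - 464) - 145554)/(-293319 - 91756) = (-464*(-463) - 145554)/(-385075) = (214832 - 145554)*(-1/385075) = 69278*(-1/385075) = -69278/385075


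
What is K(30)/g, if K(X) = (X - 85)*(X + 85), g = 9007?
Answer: -6325/9007 ≈ -0.70223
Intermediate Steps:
K(X) = (-85 + X)*(85 + X)
K(30)/g = (-7225 + 30**2)/9007 = (-7225 + 900)*(1/9007) = -6325*1/9007 = -6325/9007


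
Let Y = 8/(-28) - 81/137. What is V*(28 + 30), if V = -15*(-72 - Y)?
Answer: 59340090/959 ≈ 61877.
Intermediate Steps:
Y = -841/959 (Y = 8*(-1/28) - 81*1/137 = -2/7 - 81/137 = -841/959 ≈ -0.87696)
V = 1023105/959 (V = -15*(-72 - 1*(-841/959)) = -15*(-72 + 841/959) = -15*(-68207/959) = 1023105/959 ≈ 1066.8)
V*(28 + 30) = 1023105*(28 + 30)/959 = (1023105/959)*58 = 59340090/959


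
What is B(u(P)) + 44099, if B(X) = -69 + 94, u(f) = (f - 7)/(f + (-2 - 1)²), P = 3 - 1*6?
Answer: 44124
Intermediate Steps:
P = -3 (P = 3 - 6 = -3)
u(f) = (-7 + f)/(9 + f) (u(f) = (-7 + f)/(f + (-3)²) = (-7 + f)/(f + 9) = (-7 + f)/(9 + f))
B(X) = 25
B(u(P)) + 44099 = 25 + 44099 = 44124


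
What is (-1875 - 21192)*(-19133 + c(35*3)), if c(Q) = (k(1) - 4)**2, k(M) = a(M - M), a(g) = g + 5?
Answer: 441317844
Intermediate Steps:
a(g) = 5 + g
k(M) = 5 (k(M) = 5 + (M - M) = 5 + 0 = 5)
c(Q) = 1 (c(Q) = (5 - 4)**2 = 1**2 = 1)
(-1875 - 21192)*(-19133 + c(35*3)) = (-1875 - 21192)*(-19133 + 1) = -23067*(-19132) = 441317844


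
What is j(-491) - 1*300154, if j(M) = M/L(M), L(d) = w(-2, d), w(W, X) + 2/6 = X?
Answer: -442425523/1474 ≈ -3.0015e+5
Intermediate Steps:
w(W, X) = -⅓ + X
L(d) = -⅓ + d
j(M) = M/(-⅓ + M)
j(-491) - 1*300154 = 3*(-491)/(-1 + 3*(-491)) - 1*300154 = 3*(-491)/(-1 - 1473) - 300154 = 3*(-491)/(-1474) - 300154 = 3*(-491)*(-1/1474) - 300154 = 1473/1474 - 300154 = -442425523/1474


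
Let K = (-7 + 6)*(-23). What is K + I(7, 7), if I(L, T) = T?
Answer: 30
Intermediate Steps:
K = 23 (K = -1*(-23) = 23)
K + I(7, 7) = 23 + 7 = 30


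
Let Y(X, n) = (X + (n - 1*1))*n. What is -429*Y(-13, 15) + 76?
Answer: -6359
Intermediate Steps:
Y(X, n) = n*(-1 + X + n) (Y(X, n) = (X + (n - 1))*n = (X + (-1 + n))*n = (-1 + X + n)*n = n*(-1 + X + n))
-429*Y(-13, 15) + 76 = -6435*(-1 - 13 + 15) + 76 = -6435 + 76 = -6359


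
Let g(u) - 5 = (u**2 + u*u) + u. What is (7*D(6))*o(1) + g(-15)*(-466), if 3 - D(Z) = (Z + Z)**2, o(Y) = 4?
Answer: -208988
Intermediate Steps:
g(u) = 5 + u + 2*u**2 (g(u) = 5 + ((u**2 + u*u) + u) = 5 + ((u**2 + u**2) + u) = 5 + (2*u**2 + u) = 5 + (u + 2*u**2) = 5 + u + 2*u**2)
D(Z) = 3 - 4*Z**2 (D(Z) = 3 - (Z + Z)**2 = 3 - (2*Z)**2 = 3 - 4*Z**2)
(7*D(6))*o(1) + g(-15)*(-466) = (7*(3 - 4*6**2))*4 + (5 - 15 + 2*(-15)**2)*(-466) = (7*(3 - 4*36))*4 + (5 - 15 + 2*225)*(-466) = (7*(3 - 144))*4 + (5 - 15 + 450)*(-466) = (7*(-141))*4 + 440*(-466) = -987*4 - 205040 = -3948 - 205040 = -208988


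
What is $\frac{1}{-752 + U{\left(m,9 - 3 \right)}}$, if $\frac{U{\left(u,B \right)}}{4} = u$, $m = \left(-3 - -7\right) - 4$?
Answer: $- \frac{1}{752} \approx -0.0013298$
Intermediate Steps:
$m = 0$ ($m = \left(-3 + 7\right) - 4 = 4 - 4 = 0$)
$U{\left(u,B \right)} = 4 u$
$\frac{1}{-752 + U{\left(m,9 - 3 \right)}} = \frac{1}{-752 + 4 \cdot 0} = \frac{1}{-752 + 0} = \frac{1}{-752} = - \frac{1}{752}$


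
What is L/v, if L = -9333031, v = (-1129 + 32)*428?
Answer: 9333031/469516 ≈ 19.878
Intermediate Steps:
v = -469516 (v = -1097*428 = -469516)
L/v = -9333031/(-469516) = -9333031*(-1/469516) = 9333031/469516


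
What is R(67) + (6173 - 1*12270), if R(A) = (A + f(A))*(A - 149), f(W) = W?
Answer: -17085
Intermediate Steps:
R(A) = 2*A*(-149 + A) (R(A) = (A + A)*(A - 149) = (2*A)*(-149 + A) = 2*A*(-149 + A))
R(67) + (6173 - 1*12270) = 2*67*(-149 + 67) + (6173 - 1*12270) = 2*67*(-82) + (6173 - 12270) = -10988 - 6097 = -17085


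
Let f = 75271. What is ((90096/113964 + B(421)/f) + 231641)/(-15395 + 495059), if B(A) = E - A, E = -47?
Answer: 18398758377271/38098575622352 ≈ 0.48292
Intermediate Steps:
B(A) = -47 - A
((90096/113964 + B(421)/f) + 231641)/(-15395 + 495059) = ((90096/113964 + (-47 - 1*421)/75271) + 231641)/(-15395 + 495059) = ((90096*(1/113964) + (-47 - 421)*(1/75271)) + 231641)/479664 = ((7508/9497 - 468*1/75271) + 231641)*(1/479664) = ((7508/9497 - 468/75271) + 231641)*(1/479664) = (560690072/714848687 + 231641)*(1/479664) = (165588825395439/714848687)*(1/479664) = 18398758377271/38098575622352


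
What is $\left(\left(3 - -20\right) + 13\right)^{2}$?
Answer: $1296$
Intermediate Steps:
$\left(\left(3 - -20\right) + 13\right)^{2} = \left(\left(3 + 20\right) + 13\right)^{2} = \left(23 + 13\right)^{2} = 36^{2} = 1296$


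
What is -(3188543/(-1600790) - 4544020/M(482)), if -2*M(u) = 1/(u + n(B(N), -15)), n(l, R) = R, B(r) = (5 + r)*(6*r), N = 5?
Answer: -6793936335408657/1600790 ≈ -4.2441e+9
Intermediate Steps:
B(r) = 6*r*(5 + r)
M(u) = -1/(2*(-15 + u)) (M(u) = -1/(2*(u - 15)) = -1/(2*(-15 + u)))
-(3188543/(-1600790) - 4544020/M(482)) = -(3188543/(-1600790) - 4544020/((-1/(-30 + 2*482)))) = -(3188543*(-1/1600790) - 4544020/((-1/(-30 + 964)))) = -(-3188543/1600790 - 4544020/((-1/934))) = -(-3188543/1600790 - 4544020/((-1*1/934))) = -(-3188543/1600790 - 4544020/(-1/934)) = -(-3188543/1600790 - 4544020*(-934)) = -(-3188543/1600790 + 4244114680) = -1*6793936335408657/1600790 = -6793936335408657/1600790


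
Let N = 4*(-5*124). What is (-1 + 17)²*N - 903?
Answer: -635783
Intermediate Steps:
N = -2480 (N = 4*(-620) = -2480)
(-1 + 17)²*N - 903 = (-1 + 17)²*(-2480) - 903 = 16²*(-2480) - 903 = 256*(-2480) - 903 = -634880 - 903 = -635783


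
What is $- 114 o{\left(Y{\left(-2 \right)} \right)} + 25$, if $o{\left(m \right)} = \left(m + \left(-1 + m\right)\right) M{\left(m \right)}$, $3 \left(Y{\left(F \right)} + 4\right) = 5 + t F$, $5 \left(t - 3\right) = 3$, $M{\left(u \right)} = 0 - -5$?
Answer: $5991$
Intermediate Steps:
$M{\left(u \right)} = 5$ ($M{\left(u \right)} = 0 + 5 = 5$)
$t = \frac{18}{5}$ ($t = 3 + \frac{1}{5} \cdot 3 = 3 + \frac{3}{5} = \frac{18}{5} \approx 3.6$)
$Y{\left(F \right)} = - \frac{7}{3} + \frac{6 F}{5}$ ($Y{\left(F \right)} = -4 + \frac{5 + \frac{18 F}{5}}{3} = -4 + \left(\frac{5}{3} + \frac{6 F}{5}\right) = - \frac{7}{3} + \frac{6 F}{5}$)
$o{\left(m \right)} = -5 + 10 m$ ($o{\left(m \right)} = \left(m + \left(-1 + m\right)\right) 5 = \left(-1 + 2 m\right) 5 = -5 + 10 m$)
$- 114 o{\left(Y{\left(-2 \right)} \right)} + 25 = - 114 \left(-5 + 10 \left(- \frac{7}{3} + \frac{6}{5} \left(-2\right)\right)\right) + 25 = - 114 \left(-5 + 10 \left(- \frac{7}{3} - \frac{12}{5}\right)\right) + 25 = - 114 \left(-5 + 10 \left(- \frac{71}{15}\right)\right) + 25 = - 114 \left(-5 - \frac{142}{3}\right) + 25 = \left(-114\right) \left(- \frac{157}{3}\right) + 25 = 5966 + 25 = 5991$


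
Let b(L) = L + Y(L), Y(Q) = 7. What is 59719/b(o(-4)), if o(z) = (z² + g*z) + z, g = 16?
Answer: -59719/45 ≈ -1327.1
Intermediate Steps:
o(z) = z² + 17*z (o(z) = (z² + 16*z) + z = z² + 17*z)
b(L) = 7 + L (b(L) = L + 7 = 7 + L)
59719/b(o(-4)) = 59719/(7 - 4*(17 - 4)) = 59719/(7 - 4*13) = 59719/(7 - 52) = 59719/(-45) = 59719*(-1/45) = -59719/45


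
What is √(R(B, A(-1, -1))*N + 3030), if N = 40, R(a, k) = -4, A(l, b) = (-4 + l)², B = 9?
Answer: √2870 ≈ 53.572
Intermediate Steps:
√(R(B, A(-1, -1))*N + 3030) = √(-4*40 + 3030) = √(-160 + 3030) = √2870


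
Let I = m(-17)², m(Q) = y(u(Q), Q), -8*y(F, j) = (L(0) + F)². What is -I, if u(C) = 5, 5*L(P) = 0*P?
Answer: -625/64 ≈ -9.7656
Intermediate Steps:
L(P) = 0 (L(P) = (0*P)/5 = (⅕)*0 = 0)
y(F, j) = -F²/8 (y(F, j) = -(0 + F)²/8 = -F²/8)
m(Q) = -25/8 (m(Q) = -⅛*5² = -⅛*25 = -25/8)
I = 625/64 (I = (-25/8)² = 625/64 ≈ 9.7656)
-I = -1*625/64 = -625/64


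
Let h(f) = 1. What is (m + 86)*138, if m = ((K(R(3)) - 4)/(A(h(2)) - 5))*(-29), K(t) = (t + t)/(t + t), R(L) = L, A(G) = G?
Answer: 17733/2 ≈ 8866.5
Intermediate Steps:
K(t) = 1 (K(t) = (2*t)/((2*t)) = (2*t)*(1/(2*t)) = 1)
m = -87/4 (m = ((1 - 4)/(1 - 5))*(-29) = -3/(-4)*(-29) = -3*(-1/4)*(-29) = (3/4)*(-29) = -87/4 ≈ -21.750)
(m + 86)*138 = (-87/4 + 86)*138 = (257/4)*138 = 17733/2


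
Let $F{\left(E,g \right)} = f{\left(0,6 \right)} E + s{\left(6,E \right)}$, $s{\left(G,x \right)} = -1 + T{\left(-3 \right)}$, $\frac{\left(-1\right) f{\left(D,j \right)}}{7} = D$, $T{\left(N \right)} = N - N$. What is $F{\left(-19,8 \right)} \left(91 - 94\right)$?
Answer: $3$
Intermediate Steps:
$T{\left(N \right)} = 0$
$f{\left(D,j \right)} = - 7 D$
$s{\left(G,x \right)} = -1$ ($s{\left(G,x \right)} = -1 + 0 = -1$)
$F{\left(E,g \right)} = -1$ ($F{\left(E,g \right)} = \left(-7\right) 0 E - 1 = 0 E - 1 = 0 - 1 = -1$)
$F{\left(-19,8 \right)} \left(91 - 94\right) = - (91 - 94) = \left(-1\right) \left(-3\right) = 3$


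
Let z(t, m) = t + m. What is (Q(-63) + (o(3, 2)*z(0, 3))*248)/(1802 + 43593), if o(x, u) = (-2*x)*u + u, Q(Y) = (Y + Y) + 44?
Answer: -7522/45395 ≈ -0.16570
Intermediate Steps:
z(t, m) = m + t
Q(Y) = 44 + 2*Y (Q(Y) = 2*Y + 44 = 44 + 2*Y)
o(x, u) = u - 2*u*x (o(x, u) = -2*u*x + u = u - 2*u*x)
(Q(-63) + (o(3, 2)*z(0, 3))*248)/(1802 + 43593) = ((44 + 2*(-63)) + ((2*(1 - 2*3))*(3 + 0))*248)/(1802 + 43593) = ((44 - 126) + ((2*(1 - 6))*3)*248)/45395 = (-82 + ((2*(-5))*3)*248)*(1/45395) = (-82 - 10*3*248)*(1/45395) = (-82 - 30*248)*(1/45395) = (-82 - 7440)*(1/45395) = -7522*1/45395 = -7522/45395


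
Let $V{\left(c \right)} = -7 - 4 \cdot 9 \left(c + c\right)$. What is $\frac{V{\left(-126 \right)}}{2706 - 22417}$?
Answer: $- \frac{9065}{19711} \approx -0.4599$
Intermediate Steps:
$V{\left(c \right)} = -7 - 72 c$ ($V{\left(c \right)} = -7 - 4 \cdot 9 \cdot 2 c = -7 - 4 \cdot 18 c = -7 - 72 c$)
$\frac{V{\left(-126 \right)}}{2706 - 22417} = \frac{-7 - -9072}{2706 - 22417} = \frac{-7 + 9072}{2706 - 22417} = \frac{9065}{-19711} = 9065 \left(- \frac{1}{19711}\right) = - \frac{9065}{19711}$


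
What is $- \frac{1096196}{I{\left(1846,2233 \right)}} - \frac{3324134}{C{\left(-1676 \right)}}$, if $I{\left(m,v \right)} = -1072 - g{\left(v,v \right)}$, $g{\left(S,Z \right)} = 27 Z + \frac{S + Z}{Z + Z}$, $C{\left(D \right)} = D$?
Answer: $\frac{25727422909}{12855758} \approx 2001.2$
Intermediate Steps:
$g{\left(S,Z \right)} = 27 Z + \frac{S + Z}{2 Z}$
$I{\left(m,v \right)} = -1072 - \frac{v + v \left(1 + 54 v\right)}{2 v}$
$- \frac{1096196}{I{\left(1846,2233 \right)}} - \frac{3324134}{C{\left(-1676 \right)}} = - \frac{1096196}{-1073 - 60291} - \frac{3324134}{-1676} = - \frac{1096196}{-1073 - 60291} - - \frac{1662067}{838} = - \frac{1096196}{-61364} + \frac{1662067}{838} = \left(-1096196\right) \left(- \frac{1}{61364}\right) + \frac{1662067}{838} = \frac{274049}{15341} + \frac{1662067}{838} = \frac{25727422909}{12855758}$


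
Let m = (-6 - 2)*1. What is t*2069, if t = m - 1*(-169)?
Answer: 333109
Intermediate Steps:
m = -8 (m = -8*1 = -8)
t = 161 (t = -8 - 1*(-169) = -8 + 169 = 161)
t*2069 = 161*2069 = 333109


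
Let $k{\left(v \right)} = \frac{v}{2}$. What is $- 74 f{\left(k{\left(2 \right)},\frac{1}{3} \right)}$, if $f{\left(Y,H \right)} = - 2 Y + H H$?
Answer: $\frac{1258}{9} \approx 139.78$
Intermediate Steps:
$k{\left(v \right)} = \frac{v}{2}$ ($k{\left(v \right)} = v \frac{1}{2} = \frac{v}{2}$)
$f{\left(Y,H \right)} = H^{2} - 2 Y$ ($f{\left(Y,H \right)} = - 2 Y + H^{2} = H^{2} - 2 Y$)
$- 74 f{\left(k{\left(2 \right)},\frac{1}{3} \right)} = - 74 \left(\left(\frac{1}{3}\right)^{2} - 2 \cdot \frac{1}{2} \cdot 2\right) = - 74 \left(\left(\frac{1}{3}\right)^{2} - 2\right) = - 74 \left(\frac{1}{9} - 2\right) = \left(-74\right) \left(- \frac{17}{9}\right) = \frac{1258}{9}$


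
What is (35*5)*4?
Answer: 700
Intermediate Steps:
(35*5)*4 = 175*4 = 700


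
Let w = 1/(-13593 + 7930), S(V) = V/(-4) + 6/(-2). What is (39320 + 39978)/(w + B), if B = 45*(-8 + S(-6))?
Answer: -898129148/4841867 ≈ -185.49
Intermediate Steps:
S(V) = -3 - V/4 (S(V) = V*(-1/4) + 6*(-1/2) = -V/4 - 3 = -3 - V/4)
w = -1/5663 (w = 1/(-5663) = -1/5663 ≈ -0.00017658)
B = -855/2 (B = 45*(-8 + (-3 - 1/4*(-6))) = 45*(-8 + (-3 + 3/2)) = 45*(-8 - 3/2) = 45*(-19/2) = -855/2 ≈ -427.50)
(39320 + 39978)/(w + B) = (39320 + 39978)/(-1/5663 - 855/2) = 79298/(-4841867/11326) = 79298*(-11326/4841867) = -898129148/4841867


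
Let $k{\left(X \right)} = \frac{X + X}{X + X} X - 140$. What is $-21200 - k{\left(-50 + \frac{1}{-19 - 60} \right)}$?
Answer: $- \frac{1659789}{79} \approx -21010.0$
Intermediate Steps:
$k{\left(X \right)} = -140 + X$ ($k{\left(X \right)} = \frac{2 X}{2 X} X - 140 = 2 X \frac{1}{2 X} X - 140 = 1 X - 140 = X - 140 = -140 + X$)
$-21200 - k{\left(-50 + \frac{1}{-19 - 60} \right)} = -21200 - \left(-140 - \left(50 - \frac{1}{-19 - 60}\right)\right) = -21200 - \left(-140 - \left(50 - \frac{1}{-79}\right)\right) = -21200 - \left(-140 - \frac{3951}{79}\right) = -21200 - - \frac{15011}{79} = -21200 + \frac{15011}{79} = - \frac{1659789}{79}$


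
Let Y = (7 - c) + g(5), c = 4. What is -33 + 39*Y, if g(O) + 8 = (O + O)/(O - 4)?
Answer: 162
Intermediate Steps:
g(O) = -8 + 2*O/(-4 + O) (g(O) = -8 + (O + O)/(O - 4) = -8 + (2*O)/(-4 + O) = -8 + 2*O/(-4 + O))
Y = 5 (Y = (7 - 1*4) + 2*(16 - 3*5)/(-4 + 5) = (7 - 4) + 2*(16 - 15)/1 = 3 + 2*1*1 = 3 + 2 = 5)
-33 + 39*Y = -33 + 39*5 = -33 + 195 = 162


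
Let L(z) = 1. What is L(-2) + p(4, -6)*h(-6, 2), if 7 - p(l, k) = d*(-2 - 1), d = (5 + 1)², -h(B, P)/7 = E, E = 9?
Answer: -7244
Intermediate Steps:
h(B, P) = -63 (h(B, P) = -7*9 = -63)
d = 36 (d = 6² = 36)
p(l, k) = 115 (p(l, k) = 7 - 36*(-2 - 1) = 7 - 36*(-3) = 7 - 1*(-108) = 7 + 108 = 115)
L(-2) + p(4, -6)*h(-6, 2) = 1 + 115*(-63) = 1 - 7245 = -7244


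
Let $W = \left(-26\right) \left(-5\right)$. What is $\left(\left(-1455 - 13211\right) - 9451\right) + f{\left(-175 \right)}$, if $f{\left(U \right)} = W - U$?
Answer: $-23812$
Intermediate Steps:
$W = 130$
$f{\left(U \right)} = 130 - U$
$\left(\left(-1455 - 13211\right) - 9451\right) + f{\left(-175 \right)} = \left(\left(-1455 - 13211\right) - 9451\right) + \left(130 - -175\right) = \left(\left(-1455 - 13211\right) - 9451\right) + \left(130 + 175\right) = \left(-14666 - 9451\right) + 305 = -24117 + 305 = -23812$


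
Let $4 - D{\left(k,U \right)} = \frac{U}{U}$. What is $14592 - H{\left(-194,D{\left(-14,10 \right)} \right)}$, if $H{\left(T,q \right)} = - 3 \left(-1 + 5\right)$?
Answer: $14604$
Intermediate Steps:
$D{\left(k,U \right)} = 3$ ($D{\left(k,U \right)} = 4 - \frac{U}{U} = 4 - 1 = 3$)
$H{\left(T,q \right)} = -12$ ($H{\left(T,q \right)} = \left(-3\right) 4 = -12$)
$14592 - H{\left(-194,D{\left(-14,10 \right)} \right)} = 14592 - -12 = 14592 + 12 = 14604$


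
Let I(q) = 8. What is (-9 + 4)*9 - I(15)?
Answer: -53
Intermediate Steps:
(-9 + 4)*9 - I(15) = (-9 + 4)*9 - 1*8 = -5*9 - 8 = -45 - 8 = -53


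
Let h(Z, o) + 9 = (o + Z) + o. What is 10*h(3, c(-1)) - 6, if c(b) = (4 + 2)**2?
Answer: 654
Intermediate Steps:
c(b) = 36 (c(b) = 6**2 = 36)
h(Z, o) = -9 + Z + 2*o (h(Z, o) = -9 + ((o + Z) + o) = -9 + ((Z + o) + o) = -9 + (Z + 2*o) = -9 + Z + 2*o)
10*h(3, c(-1)) - 6 = 10*(-9 + 3 + 2*36) - 6 = 10*(-9 + 3 + 72) - 6 = 10*66 - 6 = 660 - 6 = 654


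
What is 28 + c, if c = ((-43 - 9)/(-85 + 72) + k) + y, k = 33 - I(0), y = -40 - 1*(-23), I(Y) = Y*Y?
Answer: 48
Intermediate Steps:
I(Y) = Y²
y = -17 (y = -40 + 23 = -17)
k = 33 (k = 33 - 1*0² = 33 - 1*0 = 33 + 0 = 33)
c = 20 (c = ((-43 - 9)/(-85 + 72) + 33) - 17 = (-52/(-13) + 33) - 17 = (-52*(-1/13) + 33) - 17 = (4 + 33) - 17 = 37 - 17 = 20)
28 + c = 28 + 20 = 48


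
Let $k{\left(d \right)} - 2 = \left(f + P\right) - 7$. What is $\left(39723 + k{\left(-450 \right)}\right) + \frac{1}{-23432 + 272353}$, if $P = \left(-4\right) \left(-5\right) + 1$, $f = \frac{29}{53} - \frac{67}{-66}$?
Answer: $\frac{34603127280025}{870725658} \approx 39741.0$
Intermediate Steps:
$f = \frac{5465}{3498}$ ($f = 29 \cdot \frac{1}{53} - - \frac{67}{66} = \frac{29}{53} + \frac{67}{66} = \frac{5465}{3498} \approx 1.5623$)
$P = 21$ ($P = 20 + 1 = 21$)
$k{\left(d \right)} = \frac{61433}{3498}$ ($k{\left(d \right)} = 2 + \left(\left(\frac{5465}{3498} + 21\right) - 7\right) = 2 + \left(\frac{78923}{3498} - 7\right) = 2 + \frac{54437}{3498} = \frac{61433}{3498}$)
$\left(39723 + k{\left(-450 \right)}\right) + \frac{1}{-23432 + 272353} = \left(39723 + \frac{61433}{3498}\right) + \frac{1}{-23432 + 272353} = \frac{139012487}{3498} + \frac{1}{248921} = \frac{34603127280025}{870725658}$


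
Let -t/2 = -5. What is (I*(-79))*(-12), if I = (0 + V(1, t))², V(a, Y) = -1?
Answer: 948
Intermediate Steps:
t = 10 (t = -2*(-5) = 10)
I = 1 (I = (0 - 1)² = (-1)² = 1)
(I*(-79))*(-12) = (1*(-79))*(-12) = -79*(-12) = 948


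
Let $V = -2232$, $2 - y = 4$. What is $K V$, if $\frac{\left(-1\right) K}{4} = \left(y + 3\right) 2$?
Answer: $17856$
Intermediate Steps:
$y = -2$ ($y = 2 - 4 = -2$)
$K = -8$ ($K = - 4 \left(-2 + 3\right) 2 = - 4 \cdot 1 \cdot 2 = \left(-4\right) 2 = -8$)
$K V = \left(-8\right) \left(-2232\right) = 17856$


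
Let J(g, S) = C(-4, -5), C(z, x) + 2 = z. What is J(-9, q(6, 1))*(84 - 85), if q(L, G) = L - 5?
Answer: 6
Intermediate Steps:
q(L, G) = -5 + L
C(z, x) = -2 + z
J(g, S) = -6 (J(g, S) = -2 - 4 = -6)
J(-9, q(6, 1))*(84 - 85) = -6*(84 - 85) = -6*(-1) = 6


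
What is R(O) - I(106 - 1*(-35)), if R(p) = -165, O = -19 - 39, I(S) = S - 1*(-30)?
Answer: -336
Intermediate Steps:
I(S) = 30 + S (I(S) = S + 30 = 30 + S)
O = -58
R(O) - I(106 - 1*(-35)) = -165 - (30 + (106 - 1*(-35))) = -165 - (30 + (106 + 35)) = -165 - (30 + 141) = -165 - 1*171 = -165 - 171 = -336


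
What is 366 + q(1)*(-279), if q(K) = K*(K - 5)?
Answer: 1482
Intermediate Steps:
q(K) = K*(-5 + K)
366 + q(1)*(-279) = 366 + (1*(-5 + 1))*(-279) = 366 + (1*(-4))*(-279) = 366 - 4*(-279) = 366 + 1116 = 1482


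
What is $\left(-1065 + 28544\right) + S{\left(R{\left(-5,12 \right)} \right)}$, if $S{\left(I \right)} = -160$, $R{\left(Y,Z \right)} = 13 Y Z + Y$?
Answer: $27319$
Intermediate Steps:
$R{\left(Y,Z \right)} = Y + 13 Y Z$ ($R{\left(Y,Z \right)} = 13 Y Z + Y = Y + 13 Y Z$)
$\left(-1065 + 28544\right) + S{\left(R{\left(-5,12 \right)} \right)} = \left(-1065 + 28544\right) - 160 = 27479 - 160 = 27319$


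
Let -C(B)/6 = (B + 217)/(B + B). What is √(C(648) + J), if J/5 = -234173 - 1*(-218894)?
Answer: I*√99013110/36 ≈ 276.4*I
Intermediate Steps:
C(B) = -3*(217 + B)/B (C(B) = -6*(B + 217)/(B + B) = -6*(217 + B)/(2*B) = -6*(217 + B)*1/(2*B) = -3*(217 + B)/B)
J = -76395 (J = 5*(-234173 - 1*(-218894)) = 5*(-234173 + 218894) = 5*(-15279) = -76395)
√(C(648) + J) = √((-3 - 651/648) - 76395) = √((-3 - 651*1/648) - 76395) = √((-3 - 217/216) - 76395) = √(-865/216 - 76395) = √(-16502185/216) = I*√99013110/36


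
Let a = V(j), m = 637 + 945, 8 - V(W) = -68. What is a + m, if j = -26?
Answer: 1658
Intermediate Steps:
V(W) = 76 (V(W) = 8 - 1*(-68) = 8 + 68 = 76)
m = 1582
a = 76
a + m = 76 + 1582 = 1658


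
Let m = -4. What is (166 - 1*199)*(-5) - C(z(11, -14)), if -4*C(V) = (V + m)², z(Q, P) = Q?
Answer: 709/4 ≈ 177.25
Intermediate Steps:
C(V) = -(-4 + V)²/4 (C(V) = -(V - 4)²/4 = -(-4 + V)²/4)
(166 - 1*199)*(-5) - C(z(11, -14)) = (166 - 1*199)*(-5) - (-1)*(-4 + 11)²/4 = (166 - 199)*(-5) - (-1)*7²/4 = -33*(-5) - (-1)*49/4 = 165 - 1*(-49/4) = 165 + 49/4 = 709/4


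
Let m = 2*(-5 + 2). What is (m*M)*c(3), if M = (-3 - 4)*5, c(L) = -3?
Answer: -630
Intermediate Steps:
M = -35 (M = -7*5 = -35)
m = -6 (m = 2*(-3) = -6)
(m*M)*c(3) = -6*(-35)*(-3) = 210*(-3) = -630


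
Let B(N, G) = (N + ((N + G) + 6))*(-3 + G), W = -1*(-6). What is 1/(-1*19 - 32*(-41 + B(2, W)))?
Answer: -1/243 ≈ -0.0041152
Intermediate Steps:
W = 6
B(N, G) = (-3 + G)*(6 + G + 2*N) (B(N, G) = (N + ((G + N) + 6))*(-3 + G) = (N + (6 + G + N))*(-3 + G) = (6 + G + 2*N)*(-3 + G) = (-3 + G)*(6 + G + 2*N))
1/(-1*19 - 32*(-41 + B(2, W))) = 1/(-1*19 - 32*(-41 + (-18 + 6**2 - 6*2 + 3*6 + 2*6*2))) = 1/(-19 - 32*(-41 + (-18 + 36 - 12 + 18 + 24))) = 1/(-19 - 32*(-41 + 48)) = 1/(-19 - 32*7) = 1/(-19 - 224) = 1/(-243) = -1/243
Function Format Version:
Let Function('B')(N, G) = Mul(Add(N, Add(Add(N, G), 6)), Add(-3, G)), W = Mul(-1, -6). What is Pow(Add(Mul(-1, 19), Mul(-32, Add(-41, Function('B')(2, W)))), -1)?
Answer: Rational(-1, 243) ≈ -0.0041152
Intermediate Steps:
W = 6
Function('B')(N, G) = Mul(Add(-3, G), Add(6, G, Mul(2, N))) (Function('B')(N, G) = Mul(Add(N, Add(Add(G, N), 6)), Add(-3, G)) = Mul(Add(N, Add(6, G, N)), Add(-3, G)) = Mul(Add(6, G, Mul(2, N)), Add(-3, G)) = Mul(Add(-3, G), Add(6, G, Mul(2, N))))
Pow(Add(Mul(-1, 19), Mul(-32, Add(-41, Function('B')(2, W)))), -1) = Pow(Add(Mul(-1, 19), Mul(-32, Add(-41, Add(-18, Pow(6, 2), Mul(-6, 2), Mul(3, 6), Mul(2, 6, 2))))), -1) = Pow(Add(-19, Mul(-32, Add(-41, Add(-18, 36, -12, 18, 24)))), -1) = Pow(Add(-19, Mul(-32, Add(-41, 48))), -1) = Pow(Add(-19, Mul(-32, 7)), -1) = Pow(Add(-19, -224), -1) = Pow(-243, -1) = Rational(-1, 243)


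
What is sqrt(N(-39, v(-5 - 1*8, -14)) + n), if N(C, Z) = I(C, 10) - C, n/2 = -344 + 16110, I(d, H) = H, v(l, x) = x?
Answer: 33*sqrt(29) ≈ 177.71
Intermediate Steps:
n = 31532 (n = 2*(-344 + 16110) = 2*15766 = 31532)
N(C, Z) = 10 - C
sqrt(N(-39, v(-5 - 1*8, -14)) + n) = sqrt((10 - 1*(-39)) + 31532) = sqrt((10 + 39) + 31532) = sqrt(49 + 31532) = sqrt(31581) = 33*sqrt(29)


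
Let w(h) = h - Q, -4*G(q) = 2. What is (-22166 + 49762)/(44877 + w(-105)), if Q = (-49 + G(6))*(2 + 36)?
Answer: 27596/46653 ≈ 0.59152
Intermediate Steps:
G(q) = -½ (G(q) = -¼*2 = -½)
Q = -1881 (Q = (-49 - ½)*(2 + 36) = -99/2*38 = -1881)
w(h) = 1881 + h (w(h) = h - 1*(-1881) = h + 1881 = 1881 + h)
(-22166 + 49762)/(44877 + w(-105)) = (-22166 + 49762)/(44877 + (1881 - 105)) = 27596/(44877 + 1776) = 27596/46653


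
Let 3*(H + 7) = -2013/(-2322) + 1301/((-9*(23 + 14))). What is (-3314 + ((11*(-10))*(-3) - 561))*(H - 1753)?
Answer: 536343252955/85914 ≈ 6.2428e+6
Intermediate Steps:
H = -688457/85914 (H = -7 + (-2013/(-2322) + 1301/((-9*(23 + 14))))/3 = -7 + (-2013*(-1/2322) + 1301/((-9*37)))/3 = -7 + (671/774 + 1301/(-333))/3 = -7 + (671/774 + 1301*(-1/333))/3 = -7 + (671/774 - 1301/333)/3 = -7 + (⅓)*(-87059/28638) = -7 - 87059/85914 = -688457/85914 ≈ -8.0133)
(-3314 + ((11*(-10))*(-3) - 561))*(H - 1753) = (-3314 + ((11*(-10))*(-3) - 561))*(-688457/85914 - 1753) = (-3314 + (-110*(-3) - 561))*(-151295699/85914) = (-3314 + (330 - 561))*(-151295699/85914) = (-3314 - 231)*(-151295699/85914) = -3545*(-151295699/85914) = 536343252955/85914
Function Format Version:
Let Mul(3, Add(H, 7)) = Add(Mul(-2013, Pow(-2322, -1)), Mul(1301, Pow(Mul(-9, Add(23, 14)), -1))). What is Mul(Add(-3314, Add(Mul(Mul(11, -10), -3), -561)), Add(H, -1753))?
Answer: Rational(536343252955, 85914) ≈ 6.2428e+6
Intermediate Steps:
H = Rational(-688457, 85914) (H = Add(-7, Mul(Rational(1, 3), Add(Mul(-2013, Pow(-2322, -1)), Mul(1301, Pow(Mul(-9, Add(23, 14)), -1))))) = Add(-7, Mul(Rational(1, 3), Add(Mul(-2013, Rational(-1, 2322)), Mul(1301, Pow(Mul(-9, 37), -1))))) = Add(-7, Mul(Rational(1, 3), Add(Rational(671, 774), Mul(1301, Pow(-333, -1))))) = Add(-7, Mul(Rational(1, 3), Add(Rational(671, 774), Mul(1301, Rational(-1, 333))))) = Add(-7, Mul(Rational(1, 3), Add(Rational(671, 774), Rational(-1301, 333)))) = Add(-7, Mul(Rational(1, 3), Rational(-87059, 28638))) = Add(-7, Rational(-87059, 85914)) = Rational(-688457, 85914) ≈ -8.0133)
Mul(Add(-3314, Add(Mul(Mul(11, -10), -3), -561)), Add(H, -1753)) = Mul(Add(-3314, Add(Mul(Mul(11, -10), -3), -561)), Add(Rational(-688457, 85914), -1753)) = Mul(Add(-3314, Add(Mul(-110, -3), -561)), Rational(-151295699, 85914)) = Mul(Add(-3314, Add(330, -561)), Rational(-151295699, 85914)) = Mul(Add(-3314, -231), Rational(-151295699, 85914)) = Mul(-3545, Rational(-151295699, 85914)) = Rational(536343252955, 85914)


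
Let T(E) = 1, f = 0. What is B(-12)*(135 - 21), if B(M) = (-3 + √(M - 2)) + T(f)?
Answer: -228 + 114*I*√14 ≈ -228.0 + 426.55*I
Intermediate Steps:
B(M) = -2 + √(-2 + M) (B(M) = (-3 + √(M - 2)) + 1 = (-3 + √(-2 + M)) + 1 = -2 + √(-2 + M))
B(-12)*(135 - 21) = (-2 + √(-2 - 12))*(135 - 21) = (-2 + √(-14))*114 = (-2 + I*√14)*114 = -228 + 114*I*√14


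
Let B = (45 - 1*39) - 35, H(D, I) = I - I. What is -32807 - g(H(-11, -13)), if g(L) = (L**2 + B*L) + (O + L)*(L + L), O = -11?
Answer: -32807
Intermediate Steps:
H(D, I) = 0
B = -29 (B = (45 - 39) - 35 = 6 - 35 = -29)
g(L) = L**2 - 29*L + 2*L*(-11 + L) (g(L) = (L**2 - 29*L) + (-11 + L)*(L + L) = (L**2 - 29*L) + (-11 + L)*(2*L) = (L**2 - 29*L) + 2*L*(-11 + L) = L**2 - 29*L + 2*L*(-11 + L))
-32807 - g(H(-11, -13)) = -32807 - 3*0*(-17 + 0) = -32807 - 3*0*(-17) = -32807 - 1*0 = -32807 + 0 = -32807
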